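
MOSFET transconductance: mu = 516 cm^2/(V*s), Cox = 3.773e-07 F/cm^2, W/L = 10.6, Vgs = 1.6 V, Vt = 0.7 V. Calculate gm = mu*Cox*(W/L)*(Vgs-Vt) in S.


Step 1: Vov = Vgs - Vt = 1.6 - 0.7 = 0.9 V
Step 2: gm = mu * Cox * (W/L) * Vov
Step 3: gm = 516 * 3.773e-07 * 10.6 * 0.9 = 1.86e-03 S

1.86e-03


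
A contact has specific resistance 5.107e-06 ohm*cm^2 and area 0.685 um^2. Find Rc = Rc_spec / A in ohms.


Step 1: Convert area to cm^2: 0.685 um^2 = 6.8500e-09 cm^2
Step 2: Rc = Rc_spec / A = 5.107e-06 / 6.8500e-09
Step 3: Rc = 7.46e+02 ohms

7.46e+02


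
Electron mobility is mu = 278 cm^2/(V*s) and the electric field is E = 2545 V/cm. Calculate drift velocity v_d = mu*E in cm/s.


Step 1: v_d = mu * E
Step 2: v_d = 278 * 2545 = 707510
Step 3: v_d = 7.08e+05 cm/s

7.08e+05


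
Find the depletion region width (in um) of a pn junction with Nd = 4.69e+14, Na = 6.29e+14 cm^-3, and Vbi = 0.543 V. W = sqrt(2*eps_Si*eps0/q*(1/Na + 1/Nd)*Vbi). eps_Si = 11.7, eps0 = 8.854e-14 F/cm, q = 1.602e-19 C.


Step 1: 1/Na + 1/Nd = 1/6.29e+14 + 1/4.69e+14 = 3.72202e-15
Step 2: 2*eps*eps0/q = 2*11.7*8.854e-14/1.602e-19 = 1.293281e+07
Step 3: W^2 = 1.293281e+07 * 3.72202e-15 * 0.543 = 2.61379e-08
Step 4: W = sqrt(2.61379e-08) = 1.617e-04 cm = 1.617 um

1.617


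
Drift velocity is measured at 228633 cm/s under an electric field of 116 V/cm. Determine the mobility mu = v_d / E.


Step 1: mu = v_d / E
Step 2: mu = 228633 / 116
Step 3: mu = 1970.97 cm^2/(V*s)

1970.97


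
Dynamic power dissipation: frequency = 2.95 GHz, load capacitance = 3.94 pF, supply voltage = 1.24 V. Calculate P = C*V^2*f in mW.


Step 1: V^2 = 1.24^2 = 1.5376 V^2
Step 2: P = C*V^2*f = 3.94e-12 F * 1.5376 * 2.95e9 Hz
Step 3: P = 1.78715248e-02 W
Step 4: P = 17.872 mW

17.872


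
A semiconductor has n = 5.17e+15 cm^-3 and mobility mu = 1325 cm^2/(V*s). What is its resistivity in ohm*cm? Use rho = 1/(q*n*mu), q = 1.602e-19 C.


Step 1: sigma = q * n * mu = 1.602e-19 * 5.17e+15 * 1325 = 1.09741e+00 S/cm
Step 2: rho = 1 / sigma = 1 / 1.09741e+00 = 0.9112 ohm*cm

0.9112


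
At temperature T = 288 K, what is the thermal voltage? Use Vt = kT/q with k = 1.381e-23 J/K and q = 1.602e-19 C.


Step 1: kT = 1.381e-23 * 288 = 3.97728e-21 J
Step 2: Vt = kT/q = 3.97728e-21 / 1.602e-19
Step 3: Vt = 0.02483 V

0.02483


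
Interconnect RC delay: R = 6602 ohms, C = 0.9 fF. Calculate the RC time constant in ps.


Step 1: tau = R * C
Step 2: tau = 6602 * 0.9 fF = 6602 * 9.0e-16 F
Step 3: tau = 5.9418e-12 s = 5.9418 ps

5.9418


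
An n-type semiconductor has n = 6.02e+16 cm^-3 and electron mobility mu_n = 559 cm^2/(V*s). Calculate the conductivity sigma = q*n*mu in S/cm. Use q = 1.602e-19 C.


Step 1: sigma = q * n * mu
Step 2: sigma = 1.602e-19 * 6.02e+16 * 559
Step 3: sigma = 5.391e+00 S/cm

5.391e+00


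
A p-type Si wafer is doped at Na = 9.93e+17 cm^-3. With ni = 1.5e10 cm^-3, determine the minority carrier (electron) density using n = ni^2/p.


Step 1: Majority hole concentration p ≈ Na = 9.93e+17 cm^-3
Step 2: n = ni^2 / Na = (1.5e10)^2 / 9.93e+17
Step 3: n = 2.27e+02 cm^-3

2.27e+02


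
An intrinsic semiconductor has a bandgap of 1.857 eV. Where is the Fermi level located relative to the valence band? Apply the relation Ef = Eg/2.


Step 1: For an intrinsic semiconductor, the Fermi level sits at midgap.
Step 2: Ef = Eg / 2 = 1.857 / 2 = 0.9285 eV

0.9285


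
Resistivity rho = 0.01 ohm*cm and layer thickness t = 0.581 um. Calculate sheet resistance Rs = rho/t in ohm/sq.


Step 1: Convert thickness to cm: t = 0.581 um = 5.8100e-05 cm
Step 2: Rs = rho / t = 0.01 / 5.8100e-05
Step 3: Rs = 172.1 ohm/sq

172.1


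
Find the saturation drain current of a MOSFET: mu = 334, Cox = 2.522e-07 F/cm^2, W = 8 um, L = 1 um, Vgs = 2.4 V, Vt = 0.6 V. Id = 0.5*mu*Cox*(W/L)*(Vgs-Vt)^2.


Step 1: Overdrive voltage Vov = Vgs - Vt = 2.4 - 0.6 = 1.8 V
Step 2: W/L = 8/1 = 8
Step 3: Id = 0.5 * 334 * 2.522e-07 * 8 * 1.8^2
Step 4: Id = 1.09e-03 A

1.09e-03


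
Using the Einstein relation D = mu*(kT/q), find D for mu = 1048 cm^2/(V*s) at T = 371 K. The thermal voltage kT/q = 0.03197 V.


Step 1: D = mu * (kT/q)
Step 2: D = 1048 * 0.03197
Step 3: D = 33.5 cm^2/s

33.5


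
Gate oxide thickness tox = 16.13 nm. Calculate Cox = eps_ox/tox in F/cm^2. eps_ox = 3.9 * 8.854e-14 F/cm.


Step 1: eps_ox = 3.9 * 8.854e-14 = 3.45306e-13 F/cm
Step 2: tox in cm = 16.13 nm * 1e-7 = 1.6130e-06 cm
Step 3: Cox = 3.45306e-13 / 1.6130e-06 = 2.14e-07 F/cm^2

2.14e-07


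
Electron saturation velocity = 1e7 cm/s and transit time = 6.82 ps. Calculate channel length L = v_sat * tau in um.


Step 1: tau in seconds = 6.82 ps * 1e-12 = 6.8200e-12 s
Step 2: L = v_sat * tau = 1e7 * 6.8200e-12 = 6.8200e-05 cm
Step 3: L in um = 6.8200e-05 * 1e4 = 0.682 um

0.682


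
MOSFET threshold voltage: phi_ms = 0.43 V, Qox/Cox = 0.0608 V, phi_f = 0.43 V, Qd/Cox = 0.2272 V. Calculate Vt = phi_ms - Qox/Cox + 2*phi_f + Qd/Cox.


Step 1: Vt = phi_ms - Qox/Cox + 2*phi_f + Qd/Cox
Step 2: Vt = 0.43 - 0.0608 + 2*0.43 + 0.2272
Step 3: Vt = 0.43 - 0.0608 + 0.86 + 0.2272
Step 4: Vt = 1.4564 V

1.4564


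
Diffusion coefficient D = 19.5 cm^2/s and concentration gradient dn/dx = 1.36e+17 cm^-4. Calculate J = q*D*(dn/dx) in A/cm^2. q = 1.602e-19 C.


Step 1: J = q * D * (dn/dx)
Step 2: J = 1.602e-19 * 19.5 * 1.36e+17
Step 3: J = 4.25e-01 A/cm^2

4.25e-01


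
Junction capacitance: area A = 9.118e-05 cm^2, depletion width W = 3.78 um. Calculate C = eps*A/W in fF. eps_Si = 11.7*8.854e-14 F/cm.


Step 1: eps_Si = 11.7 * 8.854e-14 = 1.035918e-12 F/cm
Step 2: W in cm = 3.78 * 1e-4 = 3.78e-04 cm
Step 3: C = 1.035918e-12 * 9.118e-05 / 3.78e-04 = 2.498810e-13 F
Step 4: C = 249.88 fF

249.88


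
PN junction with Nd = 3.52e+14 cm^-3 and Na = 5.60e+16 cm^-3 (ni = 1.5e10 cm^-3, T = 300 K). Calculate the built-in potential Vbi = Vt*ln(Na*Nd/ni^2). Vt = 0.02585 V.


Step 1: Compute Na*Nd/ni^2 = 5.60e+16 * 3.52e+14 / (1.5e10)^2 = 8.7609e+10
Step 2: ln(8.7609e+10) = 25.1961
Step 3: Vbi = 0.02585 * 25.1961 = 0.651 V

0.651


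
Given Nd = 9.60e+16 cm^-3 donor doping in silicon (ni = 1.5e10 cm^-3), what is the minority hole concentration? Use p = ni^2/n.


Step 1: Since Nd >> ni, n ≈ Nd = 9.60e+16 cm^-3
Step 2: p = ni^2 / n = (1.5e10)^2 / 9.60e+16
Step 3: p = 2.25e20 / 9.60e+16 = 2.34e+03 cm^-3

2.34e+03


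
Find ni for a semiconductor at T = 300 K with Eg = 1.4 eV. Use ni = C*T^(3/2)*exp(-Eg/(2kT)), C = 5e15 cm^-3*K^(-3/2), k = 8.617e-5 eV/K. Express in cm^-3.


Step 1: Compute kT = 8.617e-5 * 300 = 0.025851 eV
Step 2: Exponent = -Eg/(2kT) = -1.4/(2*0.025851) = -27.07826
Step 3: T^(3/2) = 300^1.5 = 5196.15
Step 4: ni = 5e15 * 5196.15 * exp(-27.07826) = 4.52e+07 cm^-3

4.52e+07


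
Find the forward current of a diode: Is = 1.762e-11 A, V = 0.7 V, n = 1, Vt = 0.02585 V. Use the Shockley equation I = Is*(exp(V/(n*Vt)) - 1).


Step 1: V/(n*Vt) = 0.7/(1*0.02585) = 27.0793
Step 2: exp(27.0793) = 5.7596e+11
Step 3: I = 1.762e-11 * (5.7596e+11 - 1) = 1.01e+01 A

1.01e+01


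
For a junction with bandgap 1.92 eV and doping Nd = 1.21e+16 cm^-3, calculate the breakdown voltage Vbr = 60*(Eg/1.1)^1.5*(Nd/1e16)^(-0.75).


Step 1: Eg/1.1 = 1.92/1.1 = 1.745455
Step 2: (Eg/1.1)^1.5 = 1.745455^1.5 = 2.306020
Step 3: (Nd/1e16)^(-0.75) = (1.21)^(-0.75) = 0.866784
Step 4: Vbr = 60 * 2.306020 * 0.866784 = 119.9 V

119.9


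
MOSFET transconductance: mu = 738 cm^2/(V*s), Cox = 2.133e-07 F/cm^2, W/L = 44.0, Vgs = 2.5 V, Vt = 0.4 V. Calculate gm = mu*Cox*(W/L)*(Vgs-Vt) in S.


Step 1: Vov = Vgs - Vt = 2.5 - 0.4 = 2.1 V
Step 2: gm = mu * Cox * (W/L) * Vov
Step 3: gm = 738 * 2.133e-07 * 44.0 * 2.1 = 1.45e-02 S

1.45e-02


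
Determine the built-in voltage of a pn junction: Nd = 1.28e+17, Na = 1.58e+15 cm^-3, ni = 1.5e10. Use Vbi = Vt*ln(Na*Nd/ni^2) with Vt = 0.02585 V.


Step 1: Compute Na*Nd/ni^2 = 1.58e+15 * 1.28e+17 / (1.5e10)^2 = 8.9884e+11
Step 2: ln(8.9884e+11) = 27.5244
Step 3: Vbi = 0.02585 * 27.5244 = 0.712 V

0.712


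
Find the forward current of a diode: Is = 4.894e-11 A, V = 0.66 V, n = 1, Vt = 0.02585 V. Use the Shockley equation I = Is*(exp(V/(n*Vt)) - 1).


Step 1: V/(n*Vt) = 0.66/(1*0.02585) = 25.5319
Step 2: exp(25.5319) = 1.2256e+11
Step 3: I = 4.894e-11 * (1.2256e+11 - 1) = 6.00e+00 A

6.00e+00


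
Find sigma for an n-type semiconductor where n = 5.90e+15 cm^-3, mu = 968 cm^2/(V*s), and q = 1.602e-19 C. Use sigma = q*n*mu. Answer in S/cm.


Step 1: sigma = q * n * mu
Step 2: sigma = 1.602e-19 * 5.90e+15 * 968
Step 3: sigma = 9.149e-01 S/cm

9.149e-01


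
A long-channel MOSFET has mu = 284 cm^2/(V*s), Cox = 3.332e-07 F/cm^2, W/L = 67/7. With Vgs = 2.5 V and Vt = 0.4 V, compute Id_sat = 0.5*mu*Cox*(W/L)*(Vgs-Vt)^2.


Step 1: Overdrive voltage Vov = Vgs - Vt = 2.5 - 0.4 = 2.1 V
Step 2: W/L = 67/7 = 9.57143
Step 3: Id = 0.5 * 284 * 3.332e-07 * 9.57143 * 2.1^2
Step 4: Id = 2.00e-03 A

2.00e-03


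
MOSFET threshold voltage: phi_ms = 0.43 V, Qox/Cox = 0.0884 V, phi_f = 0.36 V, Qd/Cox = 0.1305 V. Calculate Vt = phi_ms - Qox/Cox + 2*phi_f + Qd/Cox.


Step 1: Vt = phi_ms - Qox/Cox + 2*phi_f + Qd/Cox
Step 2: Vt = 0.43 - 0.0884 + 2*0.36 + 0.1305
Step 3: Vt = 0.43 - 0.0884 + 0.72 + 0.1305
Step 4: Vt = 1.1921 V

1.1921


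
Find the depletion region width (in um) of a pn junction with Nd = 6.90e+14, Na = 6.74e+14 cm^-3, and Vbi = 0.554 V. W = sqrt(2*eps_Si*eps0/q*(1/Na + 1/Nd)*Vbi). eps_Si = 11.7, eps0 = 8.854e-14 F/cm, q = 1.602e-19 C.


Step 1: 1/Na + 1/Nd = 1/6.74e+14 + 1/6.90e+14 = 2.93295e-15
Step 2: 2*eps*eps0/q = 2*11.7*8.854e-14/1.602e-19 = 1.293281e+07
Step 3: W^2 = 1.293281e+07 * 2.93295e-15 * 0.554 = 2.10139e-08
Step 4: W = sqrt(2.10139e-08) = 1.450e-04 cm = 1.45 um

1.45


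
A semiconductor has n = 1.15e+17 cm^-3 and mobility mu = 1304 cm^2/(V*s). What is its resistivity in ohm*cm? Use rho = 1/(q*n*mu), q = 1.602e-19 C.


Step 1: sigma = q * n * mu = 1.602e-19 * 1.15e+17 * 1304 = 2.40236e+01 S/cm
Step 2: rho = 1 / sigma = 1 / 2.40236e+01 = 0.04163 ohm*cm

0.04163


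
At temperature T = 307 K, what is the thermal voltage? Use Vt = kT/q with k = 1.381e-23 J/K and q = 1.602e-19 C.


Step 1: kT = 1.381e-23 * 307 = 4.23967e-21 J
Step 2: Vt = kT/q = 4.23967e-21 / 1.602e-19
Step 3: Vt = 0.02646 V

0.02646


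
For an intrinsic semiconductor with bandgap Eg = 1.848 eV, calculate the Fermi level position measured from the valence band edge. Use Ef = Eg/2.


Step 1: For an intrinsic semiconductor, the Fermi level sits at midgap.
Step 2: Ef = Eg / 2 = 1.848 / 2 = 0.924 eV

0.924


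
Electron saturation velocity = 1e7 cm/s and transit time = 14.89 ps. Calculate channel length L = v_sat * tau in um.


Step 1: tau in seconds = 14.89 ps * 1e-12 = 1.4890e-11 s
Step 2: L = v_sat * tau = 1e7 * 1.4890e-11 = 1.4890e-04 cm
Step 3: L in um = 1.4890e-04 * 1e4 = 1.489 um

1.489


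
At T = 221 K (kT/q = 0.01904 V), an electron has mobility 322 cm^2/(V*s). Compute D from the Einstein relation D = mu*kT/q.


Step 1: D = mu * (kT/q)
Step 2: D = 322 * 0.01904
Step 3: D = 6.13 cm^2/s

6.13


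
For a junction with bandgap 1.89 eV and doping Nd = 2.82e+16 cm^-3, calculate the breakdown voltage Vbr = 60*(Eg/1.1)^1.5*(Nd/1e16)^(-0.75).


Step 1: Eg/1.1 = 1.89/1.1 = 1.718182
Step 2: (Eg/1.1)^1.5 = 1.718182^1.5 = 2.252183
Step 3: (Nd/1e16)^(-0.75) = (2.82)^(-0.75) = 0.459529
Step 4: Vbr = 60 * 2.252183 * 0.459529 = 62.1 V

62.1


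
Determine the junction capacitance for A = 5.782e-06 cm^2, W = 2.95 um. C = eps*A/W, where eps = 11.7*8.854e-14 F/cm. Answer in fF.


Step 1: eps_Si = 11.7 * 8.854e-14 = 1.035918e-12 F/cm
Step 2: W in cm = 2.95 * 1e-4 = 2.95e-04 cm
Step 3: C = 1.035918e-12 * 5.782e-06 / 2.95e-04 = 2.030399e-14 F
Step 4: C = 20.3 fF

20.3


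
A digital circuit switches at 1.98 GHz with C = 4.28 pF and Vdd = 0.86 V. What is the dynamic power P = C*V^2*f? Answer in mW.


Step 1: V^2 = 0.86^2 = 0.7396 V^2
Step 2: P = C*V^2*f = 4.28e-12 F * 0.7396 * 1.98e9 Hz
Step 3: P = 6.26766624e-03 W
Step 4: P = 6.268 mW

6.268


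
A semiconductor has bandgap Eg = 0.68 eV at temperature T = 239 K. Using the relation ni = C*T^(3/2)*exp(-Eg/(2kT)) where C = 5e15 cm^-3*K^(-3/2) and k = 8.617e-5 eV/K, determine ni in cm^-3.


Step 1: Compute kT = 8.617e-5 * 239 = 0.02059463 eV
Step 2: Exponent = -Eg/(2kT) = -0.68/(2*0.02059463) = -16.50916
Step 3: T^(3/2) = 239^1.5 = 3694.85
Step 4: ni = 5e15 * 3694.85 * exp(-16.50916) = 1.25e+12 cm^-3

1.25e+12


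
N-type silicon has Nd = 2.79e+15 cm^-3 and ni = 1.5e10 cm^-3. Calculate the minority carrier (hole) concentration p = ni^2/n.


Step 1: Since Nd >> ni, n ≈ Nd = 2.79e+15 cm^-3
Step 2: p = ni^2 / n = (1.5e10)^2 / 2.79e+15
Step 3: p = 2.25e20 / 2.79e+15 = 8.06e+04 cm^-3

8.06e+04


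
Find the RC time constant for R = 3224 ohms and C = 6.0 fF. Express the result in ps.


Step 1: tau = R * C
Step 2: tau = 3224 * 6.0 fF = 3224 * 6.0e-15 F
Step 3: tau = 1.9344e-11 s = 19.344 ps

19.344


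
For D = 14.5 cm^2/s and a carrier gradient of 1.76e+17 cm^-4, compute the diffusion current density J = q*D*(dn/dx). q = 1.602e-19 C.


Step 1: J = q * D * (dn/dx)
Step 2: J = 1.602e-19 * 14.5 * 1.76e+17
Step 3: J = 4.09e-01 A/cm^2

4.09e-01


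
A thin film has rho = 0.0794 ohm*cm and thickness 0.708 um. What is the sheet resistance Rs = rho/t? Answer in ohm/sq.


Step 1: Convert thickness to cm: t = 0.708 um = 7.0800e-05 cm
Step 2: Rs = rho / t = 0.0794 / 7.0800e-05
Step 3: Rs = 1121.5 ohm/sq

1121.5


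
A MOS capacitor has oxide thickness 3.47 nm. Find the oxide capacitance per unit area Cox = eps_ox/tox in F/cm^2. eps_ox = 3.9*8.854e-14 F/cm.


Step 1: eps_ox = 3.9 * 8.854e-14 = 3.45306e-13 F/cm
Step 2: tox in cm = 3.47 nm * 1e-7 = 3.4700e-07 cm
Step 3: Cox = 3.45306e-13 / 3.4700e-07 = 9.95e-07 F/cm^2

9.95e-07


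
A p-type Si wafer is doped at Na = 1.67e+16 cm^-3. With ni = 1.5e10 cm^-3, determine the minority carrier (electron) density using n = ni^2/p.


Step 1: Majority hole concentration p ≈ Na = 1.67e+16 cm^-3
Step 2: n = ni^2 / Na = (1.5e10)^2 / 1.67e+16
Step 3: n = 1.35e+04 cm^-3

1.35e+04


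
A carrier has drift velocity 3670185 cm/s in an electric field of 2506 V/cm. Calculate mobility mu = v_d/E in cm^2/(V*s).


Step 1: mu = v_d / E
Step 2: mu = 3670185 / 2506
Step 3: mu = 1464.56 cm^2/(V*s)

1464.56


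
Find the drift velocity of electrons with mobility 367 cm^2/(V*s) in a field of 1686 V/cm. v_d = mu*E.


Step 1: v_d = mu * E
Step 2: v_d = 367 * 1686 = 618762
Step 3: v_d = 6.19e+05 cm/s

6.19e+05


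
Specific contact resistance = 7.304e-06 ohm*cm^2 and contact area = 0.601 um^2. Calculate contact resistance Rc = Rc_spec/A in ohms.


Step 1: Convert area to cm^2: 0.601 um^2 = 6.0100e-09 cm^2
Step 2: Rc = Rc_spec / A = 7.304e-06 / 6.0100e-09
Step 3: Rc = 1.22e+03 ohms

1.22e+03


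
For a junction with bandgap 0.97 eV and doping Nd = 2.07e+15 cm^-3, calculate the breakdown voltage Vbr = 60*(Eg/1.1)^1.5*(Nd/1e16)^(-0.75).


Step 1: Eg/1.1 = 0.97/1.1 = 0.881818
Step 2: (Eg/1.1)^1.5 = 0.881818^1.5 = 0.828073
Step 3: (Nd/1e16)^(-0.75) = (0.207)^(-0.75) = 3.258534
Step 4: Vbr = 60 * 0.828073 * 3.258534 = 161.9 V

161.9


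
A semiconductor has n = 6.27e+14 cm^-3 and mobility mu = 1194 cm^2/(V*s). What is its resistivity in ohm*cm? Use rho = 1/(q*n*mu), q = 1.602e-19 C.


Step 1: sigma = q * n * mu = 1.602e-19 * 6.27e+14 * 1194 = 1.19932e-01 S/cm
Step 2: rho = 1 / sigma = 1 / 1.19932e-01 = 8.338 ohm*cm

8.338


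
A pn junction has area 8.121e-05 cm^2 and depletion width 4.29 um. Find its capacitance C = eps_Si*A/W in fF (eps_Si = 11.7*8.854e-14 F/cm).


Step 1: eps_Si = 11.7 * 8.854e-14 = 1.035918e-12 F/cm
Step 2: W in cm = 4.29 * 1e-4 = 4.29e-04 cm
Step 3: C = 1.035918e-12 * 8.121e-05 / 4.29e-04 = 1.961000e-13 F
Step 4: C = 196.1 fF

196.1


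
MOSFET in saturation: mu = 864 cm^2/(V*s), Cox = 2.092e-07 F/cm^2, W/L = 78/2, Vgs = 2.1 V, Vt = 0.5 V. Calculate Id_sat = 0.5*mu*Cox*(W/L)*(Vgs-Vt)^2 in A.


Step 1: Overdrive voltage Vov = Vgs - Vt = 2.1 - 0.5 = 1.6 V
Step 2: W/L = 78/2 = 39
Step 3: Id = 0.5 * 864 * 2.092e-07 * 39 * 1.6^2
Step 4: Id = 9.02e-03 A

9.02e-03


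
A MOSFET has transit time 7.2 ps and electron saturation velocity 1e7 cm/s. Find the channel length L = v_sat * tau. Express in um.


Step 1: tau in seconds = 7.2 ps * 1e-12 = 7.2000e-12 s
Step 2: L = v_sat * tau = 1e7 * 7.2000e-12 = 7.2000e-05 cm
Step 3: L in um = 7.2000e-05 * 1e4 = 0.72 um

0.72


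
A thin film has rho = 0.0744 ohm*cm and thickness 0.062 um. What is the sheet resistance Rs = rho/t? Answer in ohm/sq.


Step 1: Convert thickness to cm: t = 0.062 um = 6.2000e-06 cm
Step 2: Rs = rho / t = 0.0744 / 6.2000e-06
Step 3: Rs = 12000.0 ohm/sq

12000.0


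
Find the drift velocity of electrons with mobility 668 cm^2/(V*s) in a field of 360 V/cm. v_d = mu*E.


Step 1: v_d = mu * E
Step 2: v_d = 668 * 360 = 240480
Step 3: v_d = 2.40e+05 cm/s

2.40e+05


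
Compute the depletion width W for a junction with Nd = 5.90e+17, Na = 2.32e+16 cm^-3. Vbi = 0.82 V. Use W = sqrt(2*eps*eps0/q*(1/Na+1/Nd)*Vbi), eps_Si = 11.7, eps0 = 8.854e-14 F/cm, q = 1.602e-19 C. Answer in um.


Step 1: 1/Na + 1/Nd = 1/2.32e+16 + 1/5.90e+17 = 4.47984e-17
Step 2: 2*eps*eps0/q = 2*11.7*8.854e-14/1.602e-19 = 1.293281e+07
Step 3: W^2 = 1.293281e+07 * 4.47984e-17 * 0.82 = 4.75083e-10
Step 4: W = sqrt(4.75083e-10) = 2.180e-05 cm = 0.218 um

0.218


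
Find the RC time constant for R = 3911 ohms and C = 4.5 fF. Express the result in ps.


Step 1: tau = R * C
Step 2: tau = 3911 * 4.5 fF = 3911 * 4.5e-15 F
Step 3: tau = 1.75995e-11 s = 17.5995 ps

17.5995


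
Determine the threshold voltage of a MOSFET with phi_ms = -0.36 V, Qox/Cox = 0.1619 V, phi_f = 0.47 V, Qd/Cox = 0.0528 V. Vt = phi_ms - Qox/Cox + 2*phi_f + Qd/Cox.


Step 1: Vt = phi_ms - Qox/Cox + 2*phi_f + Qd/Cox
Step 2: Vt = -0.36 - 0.1619 + 2*0.47 + 0.0528
Step 3: Vt = -0.36 - 0.1619 + 0.94 + 0.0528
Step 4: Vt = 0.4709 V

0.4709


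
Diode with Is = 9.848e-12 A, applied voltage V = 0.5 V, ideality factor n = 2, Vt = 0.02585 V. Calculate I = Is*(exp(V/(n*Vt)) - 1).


Step 1: V/(n*Vt) = 0.5/(2*0.02585) = 9.6712
Step 2: exp(9.6712) = 1.5854e+04
Step 3: I = 9.848e-12 * (1.5854e+04 - 1) = 1.56e-07 A

1.56e-07


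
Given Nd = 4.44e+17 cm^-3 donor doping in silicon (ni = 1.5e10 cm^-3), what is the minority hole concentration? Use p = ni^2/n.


Step 1: Since Nd >> ni, n ≈ Nd = 4.44e+17 cm^-3
Step 2: p = ni^2 / n = (1.5e10)^2 / 4.44e+17
Step 3: p = 2.25e20 / 4.44e+17 = 5.07e+02 cm^-3

5.07e+02


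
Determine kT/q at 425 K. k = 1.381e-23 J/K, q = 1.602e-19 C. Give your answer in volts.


Step 1: kT = 1.381e-23 * 425 = 5.86925e-21 J
Step 2: Vt = kT/q = 5.86925e-21 / 1.602e-19
Step 3: Vt = 0.03664 V

0.03664


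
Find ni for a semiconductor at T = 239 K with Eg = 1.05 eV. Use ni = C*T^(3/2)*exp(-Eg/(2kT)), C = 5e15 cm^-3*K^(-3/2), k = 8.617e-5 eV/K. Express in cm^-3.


Step 1: Compute kT = 8.617e-5 * 239 = 0.02059463 eV
Step 2: Exponent = -Eg/(2kT) = -1.05/(2*0.02059463) = -25.49208
Step 3: T^(3/2) = 239^1.5 = 3694.85
Step 4: ni = 5e15 * 3694.85 * exp(-25.49208) = 1.57e+08 cm^-3

1.57e+08


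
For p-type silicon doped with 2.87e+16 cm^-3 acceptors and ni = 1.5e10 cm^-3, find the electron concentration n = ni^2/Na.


Step 1: Majority hole concentration p ≈ Na = 2.87e+16 cm^-3
Step 2: n = ni^2 / Na = (1.5e10)^2 / 2.87e+16
Step 3: n = 7.84e+03 cm^-3

7.84e+03


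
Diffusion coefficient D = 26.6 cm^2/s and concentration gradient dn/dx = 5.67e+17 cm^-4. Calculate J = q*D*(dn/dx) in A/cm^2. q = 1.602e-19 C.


Step 1: J = q * D * (dn/dx)
Step 2: J = 1.602e-19 * 26.6 * 5.67e+17
Step 3: J = 2.42e+00 A/cm^2

2.42e+00


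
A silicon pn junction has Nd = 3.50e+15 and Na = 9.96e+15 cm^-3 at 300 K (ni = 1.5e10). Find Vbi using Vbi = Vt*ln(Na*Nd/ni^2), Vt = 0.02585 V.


Step 1: Compute Na*Nd/ni^2 = 9.96e+15 * 3.50e+15 / (1.5e10)^2 = 1.5493e+11
Step 2: ln(1.5493e+11) = 25.7662
Step 3: Vbi = 0.02585 * 25.7662 = 0.666 V

0.666


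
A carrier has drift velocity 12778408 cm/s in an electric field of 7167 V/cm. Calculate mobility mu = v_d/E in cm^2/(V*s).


Step 1: mu = v_d / E
Step 2: mu = 12778408 / 7167
Step 3: mu = 1782.95 cm^2/(V*s)

1782.95


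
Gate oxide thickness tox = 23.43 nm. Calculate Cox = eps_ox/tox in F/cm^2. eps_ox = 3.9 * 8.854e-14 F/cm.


Step 1: eps_ox = 3.9 * 8.854e-14 = 3.45306e-13 F/cm
Step 2: tox in cm = 23.43 nm * 1e-7 = 2.3430e-06 cm
Step 3: Cox = 3.45306e-13 / 2.3430e-06 = 1.47e-07 F/cm^2

1.47e-07


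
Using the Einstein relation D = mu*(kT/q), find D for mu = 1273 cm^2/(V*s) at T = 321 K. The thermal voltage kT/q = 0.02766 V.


Step 1: D = mu * (kT/q)
Step 2: D = 1273 * 0.02766
Step 3: D = 35.21 cm^2/s

35.21


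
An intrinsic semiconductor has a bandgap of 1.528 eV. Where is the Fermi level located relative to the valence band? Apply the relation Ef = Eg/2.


Step 1: For an intrinsic semiconductor, the Fermi level sits at midgap.
Step 2: Ef = Eg / 2 = 1.528 / 2 = 0.764 eV

0.764


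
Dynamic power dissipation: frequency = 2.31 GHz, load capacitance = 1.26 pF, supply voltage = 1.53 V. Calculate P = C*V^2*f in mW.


Step 1: V^2 = 1.53^2 = 2.3409 V^2
Step 2: P = C*V^2*f = 1.26e-12 F * 2.3409 * 2.31e9 Hz
Step 3: P = 6.81342354e-03 W
Step 4: P = 6.813 mW

6.813


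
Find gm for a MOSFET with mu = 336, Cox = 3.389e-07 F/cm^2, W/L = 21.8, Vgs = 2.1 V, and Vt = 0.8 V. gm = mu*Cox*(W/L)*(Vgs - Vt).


Step 1: Vov = Vgs - Vt = 2.1 - 0.8 = 1.3 V
Step 2: gm = mu * Cox * (W/L) * Vov
Step 3: gm = 336 * 3.389e-07 * 21.8 * 1.3 = 3.23e-03 S

3.23e-03


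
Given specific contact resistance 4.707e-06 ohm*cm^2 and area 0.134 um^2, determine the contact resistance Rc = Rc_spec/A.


Step 1: Convert area to cm^2: 0.134 um^2 = 1.3400e-09 cm^2
Step 2: Rc = Rc_spec / A = 4.707e-06 / 1.3400e-09
Step 3: Rc = 3.51e+03 ohms

3.51e+03


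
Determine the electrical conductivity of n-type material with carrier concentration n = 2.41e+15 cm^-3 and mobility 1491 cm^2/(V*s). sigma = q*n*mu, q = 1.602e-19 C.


Step 1: sigma = q * n * mu
Step 2: sigma = 1.602e-19 * 2.41e+15 * 1491
Step 3: sigma = 5.756e-01 S/cm

5.756e-01


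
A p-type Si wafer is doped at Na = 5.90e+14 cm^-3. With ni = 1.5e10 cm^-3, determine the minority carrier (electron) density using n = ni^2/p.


Step 1: Majority hole concentration p ≈ Na = 5.90e+14 cm^-3
Step 2: n = ni^2 / Na = (1.5e10)^2 / 5.90e+14
Step 3: n = 3.81e+05 cm^-3

3.81e+05


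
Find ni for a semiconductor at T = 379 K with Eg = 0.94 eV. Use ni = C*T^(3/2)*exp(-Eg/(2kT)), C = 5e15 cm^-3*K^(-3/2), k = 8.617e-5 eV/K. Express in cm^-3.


Step 1: Compute kT = 8.617e-5 * 379 = 0.03265843 eV
Step 2: Exponent = -Eg/(2kT) = -0.94/(2*0.03265843) = -14.39138
Step 3: T^(3/2) = 379^1.5 = 7378.34
Step 4: ni = 5e15 * 7378.34 * exp(-14.39138) = 2.07e+13 cm^-3

2.07e+13


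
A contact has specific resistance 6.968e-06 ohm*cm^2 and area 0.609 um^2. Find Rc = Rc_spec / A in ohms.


Step 1: Convert area to cm^2: 0.609 um^2 = 6.0900e-09 cm^2
Step 2: Rc = Rc_spec / A = 6.968e-06 / 6.0900e-09
Step 3: Rc = 1.14e+03 ohms

1.14e+03


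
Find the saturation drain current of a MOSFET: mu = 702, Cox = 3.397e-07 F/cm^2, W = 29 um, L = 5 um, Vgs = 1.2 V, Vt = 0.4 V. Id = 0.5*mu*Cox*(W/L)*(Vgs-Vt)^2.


Step 1: Overdrive voltage Vov = Vgs - Vt = 1.2 - 0.4 = 0.8 V
Step 2: W/L = 29/5 = 5.8
Step 3: Id = 0.5 * 702 * 3.397e-07 * 5.8 * 0.8^2
Step 4: Id = 4.43e-04 A

4.43e-04


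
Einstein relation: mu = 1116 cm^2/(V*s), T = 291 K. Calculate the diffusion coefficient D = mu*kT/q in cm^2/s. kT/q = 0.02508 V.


Step 1: D = mu * (kT/q)
Step 2: D = 1116 * 0.02508
Step 3: D = 27.99 cm^2/s

27.99


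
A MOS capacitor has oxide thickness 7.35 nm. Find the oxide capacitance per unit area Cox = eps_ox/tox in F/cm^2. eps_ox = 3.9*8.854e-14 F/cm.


Step 1: eps_ox = 3.9 * 8.854e-14 = 3.45306e-13 F/cm
Step 2: tox in cm = 7.35 nm * 1e-7 = 7.3500e-07 cm
Step 3: Cox = 3.45306e-13 / 7.3500e-07 = 4.70e-07 F/cm^2

4.70e-07


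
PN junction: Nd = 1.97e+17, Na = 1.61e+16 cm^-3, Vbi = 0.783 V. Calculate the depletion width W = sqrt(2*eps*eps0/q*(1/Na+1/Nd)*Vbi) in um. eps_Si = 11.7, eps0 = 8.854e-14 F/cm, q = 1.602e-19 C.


Step 1: 1/Na + 1/Nd = 1/1.61e+16 + 1/1.97e+17 = 6.71879e-17
Step 2: 2*eps*eps0/q = 2*11.7*8.854e-14/1.602e-19 = 1.293281e+07
Step 3: W^2 = 1.293281e+07 * 6.71879e-17 * 0.783 = 6.80371e-10
Step 4: W = sqrt(6.80371e-10) = 2.608e-05 cm = 0.2608 um

0.2608


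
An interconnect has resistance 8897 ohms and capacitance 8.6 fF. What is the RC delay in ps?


Step 1: tau = R * C
Step 2: tau = 8897 * 8.6 fF = 8897 * 8.6e-15 F
Step 3: tau = 7.65142e-11 s = 76.5142 ps

76.5142


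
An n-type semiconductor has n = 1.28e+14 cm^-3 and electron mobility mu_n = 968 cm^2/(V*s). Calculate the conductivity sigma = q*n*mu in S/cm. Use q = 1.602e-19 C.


Step 1: sigma = q * n * mu
Step 2: sigma = 1.602e-19 * 1.28e+14 * 968
Step 3: sigma = 1.985e-02 S/cm

1.985e-02


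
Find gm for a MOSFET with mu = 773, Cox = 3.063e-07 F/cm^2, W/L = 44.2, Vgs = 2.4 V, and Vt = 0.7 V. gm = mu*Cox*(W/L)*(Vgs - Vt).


Step 1: Vov = Vgs - Vt = 2.4 - 0.7 = 1.7 V
Step 2: gm = mu * Cox * (W/L) * Vov
Step 3: gm = 773 * 3.063e-07 * 44.2 * 1.7 = 1.78e-02 S

1.78e-02


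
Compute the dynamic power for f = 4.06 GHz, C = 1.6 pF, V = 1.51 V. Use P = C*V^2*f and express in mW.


Step 1: V^2 = 1.51^2 = 2.2801 V^2
Step 2: P = C*V^2*f = 1.6e-12 F * 2.2801 * 4.06e9 Hz
Step 3: P = 1.48115296e-02 W
Step 4: P = 14.812 mW

14.812


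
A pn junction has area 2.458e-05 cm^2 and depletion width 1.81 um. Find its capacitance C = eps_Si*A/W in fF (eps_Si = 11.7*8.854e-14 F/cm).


Step 1: eps_Si = 11.7 * 8.854e-14 = 1.035918e-12 F/cm
Step 2: W in cm = 1.81 * 1e-4 = 1.81e-04 cm
Step 3: C = 1.035918e-12 * 2.458e-05 / 1.81e-04 = 1.406788e-13 F
Step 4: C = 140.68 fF

140.68


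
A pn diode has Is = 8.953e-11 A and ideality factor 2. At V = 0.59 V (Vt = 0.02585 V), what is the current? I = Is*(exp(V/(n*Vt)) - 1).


Step 1: V/(n*Vt) = 0.59/(2*0.02585) = 11.4120
Step 2: exp(11.4120) = 9.0400e+04
Step 3: I = 8.953e-11 * (9.0400e+04 - 1) = 8.09e-06 A

8.09e-06


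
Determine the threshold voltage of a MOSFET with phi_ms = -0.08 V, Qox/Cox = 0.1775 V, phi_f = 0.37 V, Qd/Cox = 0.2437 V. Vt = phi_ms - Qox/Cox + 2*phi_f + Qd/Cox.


Step 1: Vt = phi_ms - Qox/Cox + 2*phi_f + Qd/Cox
Step 2: Vt = -0.08 - 0.1775 + 2*0.37 + 0.2437
Step 3: Vt = -0.08 - 0.1775 + 0.74 + 0.2437
Step 4: Vt = 0.7262 V

0.7262


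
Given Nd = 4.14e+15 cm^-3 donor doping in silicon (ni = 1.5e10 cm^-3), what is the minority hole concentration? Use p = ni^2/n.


Step 1: Since Nd >> ni, n ≈ Nd = 4.14e+15 cm^-3
Step 2: p = ni^2 / n = (1.5e10)^2 / 4.14e+15
Step 3: p = 2.25e20 / 4.14e+15 = 5.43e+04 cm^-3

5.43e+04


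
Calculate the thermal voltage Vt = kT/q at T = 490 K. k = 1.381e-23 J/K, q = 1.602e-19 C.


Step 1: kT = 1.381e-23 * 490 = 6.7669e-21 J
Step 2: Vt = kT/q = 6.7669e-21 / 1.602e-19
Step 3: Vt = 0.04224 V

0.04224


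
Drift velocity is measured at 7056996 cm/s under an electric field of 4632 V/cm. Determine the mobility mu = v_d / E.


Step 1: mu = v_d / E
Step 2: mu = 7056996 / 4632
Step 3: mu = 1523.53 cm^2/(V*s)

1523.53


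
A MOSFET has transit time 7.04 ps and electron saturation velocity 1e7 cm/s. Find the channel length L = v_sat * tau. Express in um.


Step 1: tau in seconds = 7.04 ps * 1e-12 = 7.0400e-12 s
Step 2: L = v_sat * tau = 1e7 * 7.0400e-12 = 7.0400e-05 cm
Step 3: L in um = 7.0400e-05 * 1e4 = 0.704 um

0.704


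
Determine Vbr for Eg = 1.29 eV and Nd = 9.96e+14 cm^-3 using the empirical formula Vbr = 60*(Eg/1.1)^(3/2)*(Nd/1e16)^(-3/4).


Step 1: Eg/1.1 = 1.29/1.1 = 1.172727
Step 2: (Eg/1.1)^1.5 = 1.172727^1.5 = 1.269976
Step 3: (Nd/1e16)^(-0.75) = (0.0996)^(-0.75) = 5.640343
Step 4: Vbr = 60 * 1.269976 * 5.640343 = 429.8 V

429.8


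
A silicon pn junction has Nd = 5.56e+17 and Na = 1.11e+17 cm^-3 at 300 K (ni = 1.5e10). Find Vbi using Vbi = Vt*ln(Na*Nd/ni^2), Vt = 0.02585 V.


Step 1: Compute Na*Nd/ni^2 = 1.11e+17 * 5.56e+17 / (1.5e10)^2 = 2.7429e+14
Step 2: ln(2.7429e+14) = 33.2452
Step 3: Vbi = 0.02585 * 33.2452 = 0.859 V

0.859


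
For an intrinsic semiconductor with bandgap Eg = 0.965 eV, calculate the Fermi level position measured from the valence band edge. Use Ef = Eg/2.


Step 1: For an intrinsic semiconductor, the Fermi level sits at midgap.
Step 2: Ef = Eg / 2 = 0.965 / 2 = 0.4825 eV

0.4825


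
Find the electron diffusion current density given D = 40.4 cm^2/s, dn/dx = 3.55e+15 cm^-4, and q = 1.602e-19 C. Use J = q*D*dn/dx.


Step 1: J = q * D * (dn/dx)
Step 2: J = 1.602e-19 * 40.4 * 3.55e+15
Step 3: J = 2.30e-02 A/cm^2

2.30e-02


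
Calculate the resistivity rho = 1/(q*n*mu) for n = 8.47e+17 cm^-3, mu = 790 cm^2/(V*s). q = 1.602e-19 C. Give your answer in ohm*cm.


Step 1: sigma = q * n * mu = 1.602e-19 * 8.47e+17 * 790 = 1.07195e+02 S/cm
Step 2: rho = 1 / sigma = 1 / 1.07195e+02 = 0.009329 ohm*cm

0.009329


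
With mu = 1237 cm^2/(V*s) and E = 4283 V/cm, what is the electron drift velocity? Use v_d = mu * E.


Step 1: v_d = mu * E
Step 2: v_d = 1237 * 4283 = 5298071
Step 3: v_d = 5.30e+06 cm/s

5.30e+06


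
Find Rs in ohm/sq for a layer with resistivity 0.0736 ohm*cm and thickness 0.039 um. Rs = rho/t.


Step 1: Convert thickness to cm: t = 0.039 um = 3.9000e-06 cm
Step 2: Rs = rho / t = 0.0736 / 3.9000e-06
Step 3: Rs = 18871.8 ohm/sq

18871.8


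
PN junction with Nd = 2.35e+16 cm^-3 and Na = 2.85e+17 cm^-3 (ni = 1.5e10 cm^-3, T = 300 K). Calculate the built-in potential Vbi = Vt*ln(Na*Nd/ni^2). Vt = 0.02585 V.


Step 1: Compute Na*Nd/ni^2 = 2.85e+17 * 2.35e+16 / (1.5e10)^2 = 2.9767e+13
Step 2: ln(2.9767e+13) = 31.0244
Step 3: Vbi = 0.02585 * 31.0244 = 0.802 V

0.802


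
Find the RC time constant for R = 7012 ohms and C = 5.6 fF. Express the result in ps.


Step 1: tau = R * C
Step 2: tau = 7012 * 5.6 fF = 7012 * 5.6e-15 F
Step 3: tau = 3.92672e-11 s = 39.2672 ps

39.2672


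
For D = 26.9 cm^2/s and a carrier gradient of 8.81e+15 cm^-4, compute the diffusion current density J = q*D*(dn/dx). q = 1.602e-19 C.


Step 1: J = q * D * (dn/dx)
Step 2: J = 1.602e-19 * 26.9 * 8.81e+15
Step 3: J = 3.80e-02 A/cm^2

3.80e-02


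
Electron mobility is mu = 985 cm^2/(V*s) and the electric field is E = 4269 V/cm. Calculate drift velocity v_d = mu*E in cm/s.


Step 1: v_d = mu * E
Step 2: v_d = 985 * 4269 = 4204965
Step 3: v_d = 4.20e+06 cm/s

4.20e+06


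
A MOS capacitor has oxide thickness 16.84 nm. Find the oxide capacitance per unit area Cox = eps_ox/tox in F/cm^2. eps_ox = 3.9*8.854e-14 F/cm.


Step 1: eps_ox = 3.9 * 8.854e-14 = 3.45306e-13 F/cm
Step 2: tox in cm = 16.84 nm * 1e-7 = 1.6840e-06 cm
Step 3: Cox = 3.45306e-13 / 1.6840e-06 = 2.05e-07 F/cm^2

2.05e-07


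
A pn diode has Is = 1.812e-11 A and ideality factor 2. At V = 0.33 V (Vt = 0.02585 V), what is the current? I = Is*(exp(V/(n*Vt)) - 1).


Step 1: V/(n*Vt) = 0.33/(2*0.02585) = 6.3830
Step 2: exp(6.3830) = 5.9170e+02
Step 3: I = 1.812e-11 * (5.9170e+02 - 1) = 1.07e-08 A

1.07e-08


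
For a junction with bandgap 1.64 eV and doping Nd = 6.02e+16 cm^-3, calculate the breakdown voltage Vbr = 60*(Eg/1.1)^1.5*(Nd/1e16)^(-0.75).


Step 1: Eg/1.1 = 1.64/1.1 = 1.490909
Step 2: (Eg/1.1)^1.5 = 1.490909^1.5 = 1.820441
Step 3: (Nd/1e16)^(-0.75) = (6.02)^(-0.75) = 0.260197
Step 4: Vbr = 60 * 1.820441 * 0.260197 = 28.4 V

28.4


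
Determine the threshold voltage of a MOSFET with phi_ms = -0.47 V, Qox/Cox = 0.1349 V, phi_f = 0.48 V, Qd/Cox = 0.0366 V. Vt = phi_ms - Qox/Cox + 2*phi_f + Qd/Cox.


Step 1: Vt = phi_ms - Qox/Cox + 2*phi_f + Qd/Cox
Step 2: Vt = -0.47 - 0.1349 + 2*0.48 + 0.0366
Step 3: Vt = -0.47 - 0.1349 + 0.96 + 0.0366
Step 4: Vt = 0.3917 V

0.3917


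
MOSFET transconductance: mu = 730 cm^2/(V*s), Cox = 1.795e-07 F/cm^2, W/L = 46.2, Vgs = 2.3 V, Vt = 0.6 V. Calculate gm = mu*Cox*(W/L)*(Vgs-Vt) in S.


Step 1: Vov = Vgs - Vt = 2.3 - 0.6 = 1.7 V
Step 2: gm = mu * Cox * (W/L) * Vov
Step 3: gm = 730 * 1.795e-07 * 46.2 * 1.7 = 1.03e-02 S

1.03e-02


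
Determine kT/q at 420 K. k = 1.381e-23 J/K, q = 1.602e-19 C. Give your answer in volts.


Step 1: kT = 1.381e-23 * 420 = 5.8002e-21 J
Step 2: Vt = kT/q = 5.8002e-21 / 1.602e-19
Step 3: Vt = 0.03621 V

0.03621


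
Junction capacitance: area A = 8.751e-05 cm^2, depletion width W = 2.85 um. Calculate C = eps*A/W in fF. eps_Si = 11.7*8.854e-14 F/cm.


Step 1: eps_Si = 11.7 * 8.854e-14 = 1.035918e-12 F/cm
Step 2: W in cm = 2.85 * 1e-4 = 2.85e-04 cm
Step 3: C = 1.035918e-12 * 8.751e-05 / 2.85e-04 = 3.180813e-13 F
Step 4: C = 318.08 fF

318.08


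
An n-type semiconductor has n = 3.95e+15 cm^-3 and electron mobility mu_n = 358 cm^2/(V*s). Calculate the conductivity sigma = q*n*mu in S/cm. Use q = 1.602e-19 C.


Step 1: sigma = q * n * mu
Step 2: sigma = 1.602e-19 * 3.95e+15 * 358
Step 3: sigma = 2.265e-01 S/cm

2.265e-01


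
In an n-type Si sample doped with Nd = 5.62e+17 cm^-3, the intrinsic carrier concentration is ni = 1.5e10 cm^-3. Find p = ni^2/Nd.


Step 1: Since Nd >> ni, n ≈ Nd = 5.62e+17 cm^-3
Step 2: p = ni^2 / n = (1.5e10)^2 / 5.62e+17
Step 3: p = 2.25e20 / 5.62e+17 = 4.00e+02 cm^-3

4.00e+02


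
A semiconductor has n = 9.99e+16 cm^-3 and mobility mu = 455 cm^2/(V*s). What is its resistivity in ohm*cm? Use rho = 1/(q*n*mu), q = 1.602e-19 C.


Step 1: sigma = q * n * mu = 1.602e-19 * 9.99e+16 * 455 = 7.28181e+00 S/cm
Step 2: rho = 1 / sigma = 1 / 7.28181e+00 = 0.1373 ohm*cm

0.1373


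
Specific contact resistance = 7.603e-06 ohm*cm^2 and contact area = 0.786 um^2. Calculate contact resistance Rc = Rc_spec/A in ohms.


Step 1: Convert area to cm^2: 0.786 um^2 = 7.8600e-09 cm^2
Step 2: Rc = Rc_spec / A = 7.603e-06 / 7.8600e-09
Step 3: Rc = 9.67e+02 ohms

9.67e+02


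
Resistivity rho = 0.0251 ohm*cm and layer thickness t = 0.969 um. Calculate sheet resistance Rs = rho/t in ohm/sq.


Step 1: Convert thickness to cm: t = 0.969 um = 9.6900e-05 cm
Step 2: Rs = rho / t = 0.0251 / 9.6900e-05
Step 3: Rs = 259.0 ohm/sq

259.0


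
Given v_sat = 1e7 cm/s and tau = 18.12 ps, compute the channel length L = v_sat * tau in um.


Step 1: tau in seconds = 18.12 ps * 1e-12 = 1.8120e-11 s
Step 2: L = v_sat * tau = 1e7 * 1.8120e-11 = 1.8120e-04 cm
Step 3: L in um = 1.8120e-04 * 1e4 = 1.812 um

1.812


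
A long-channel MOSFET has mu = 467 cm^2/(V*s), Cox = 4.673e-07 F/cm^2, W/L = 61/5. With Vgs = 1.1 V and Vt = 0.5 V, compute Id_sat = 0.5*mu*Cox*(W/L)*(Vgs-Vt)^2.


Step 1: Overdrive voltage Vov = Vgs - Vt = 1.1 - 0.5 = 0.6 V
Step 2: W/L = 61/5 = 12.2
Step 3: Id = 0.5 * 467 * 4.673e-07 * 12.2 * 0.6^2
Step 4: Id = 4.79e-04 A

4.79e-04


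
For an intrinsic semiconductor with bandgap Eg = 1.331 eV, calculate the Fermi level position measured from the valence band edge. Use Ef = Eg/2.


Step 1: For an intrinsic semiconductor, the Fermi level sits at midgap.
Step 2: Ef = Eg / 2 = 1.331 / 2 = 0.6655 eV

0.6655


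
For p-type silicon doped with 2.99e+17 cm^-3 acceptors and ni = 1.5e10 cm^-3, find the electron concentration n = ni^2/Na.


Step 1: Majority hole concentration p ≈ Na = 2.99e+17 cm^-3
Step 2: n = ni^2 / Na = (1.5e10)^2 / 2.99e+17
Step 3: n = 7.53e+02 cm^-3

7.53e+02


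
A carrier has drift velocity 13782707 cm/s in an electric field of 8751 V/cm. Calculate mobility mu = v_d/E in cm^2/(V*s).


Step 1: mu = v_d / E
Step 2: mu = 13782707 / 8751
Step 3: mu = 1574.99 cm^2/(V*s)

1574.99


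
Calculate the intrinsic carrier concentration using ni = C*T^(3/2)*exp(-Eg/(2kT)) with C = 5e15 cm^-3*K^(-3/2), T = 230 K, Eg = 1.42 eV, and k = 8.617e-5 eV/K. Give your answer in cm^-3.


Step 1: Compute kT = 8.617e-5 * 230 = 0.0198191 eV
Step 2: Exponent = -Eg/(2kT) = -1.42/(2*0.0198191) = -35.82403
Step 3: T^(3/2) = 230^1.5 = 3488.12
Step 4: ni = 5e15 * 3488.12 * exp(-35.82403) = 4.82e+03 cm^-3

4.82e+03


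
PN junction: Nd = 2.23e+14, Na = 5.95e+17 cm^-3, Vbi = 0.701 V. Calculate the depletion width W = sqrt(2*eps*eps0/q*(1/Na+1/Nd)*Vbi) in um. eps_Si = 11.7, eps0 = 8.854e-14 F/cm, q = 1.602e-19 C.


Step 1: 1/Na + 1/Nd = 1/5.95e+17 + 1/2.23e+14 = 4.48599e-15
Step 2: 2*eps*eps0/q = 2*11.7*8.854e-14/1.602e-19 = 1.293281e+07
Step 3: W^2 = 1.293281e+07 * 4.48599e-15 * 0.701 = 4.06695e-08
Step 4: W = sqrt(4.06695e-08) = 2.017e-04 cm = 2.017 um

2.017


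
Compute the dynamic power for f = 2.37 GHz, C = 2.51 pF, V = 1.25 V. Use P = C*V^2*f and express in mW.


Step 1: V^2 = 1.25^2 = 1.5625 V^2
Step 2: P = C*V^2*f = 2.51e-12 F * 1.5625 * 2.37e9 Hz
Step 3: P = 9.29484375e-03 W
Step 4: P = 9.295 mW

9.295


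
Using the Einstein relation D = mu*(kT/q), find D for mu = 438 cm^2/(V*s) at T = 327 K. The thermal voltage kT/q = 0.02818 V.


Step 1: D = mu * (kT/q)
Step 2: D = 438 * 0.02818
Step 3: D = 12.34 cm^2/s

12.34


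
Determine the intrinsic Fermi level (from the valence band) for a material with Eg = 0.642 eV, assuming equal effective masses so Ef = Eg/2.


Step 1: For an intrinsic semiconductor, the Fermi level sits at midgap.
Step 2: Ef = Eg / 2 = 0.642 / 2 = 0.321 eV

0.321


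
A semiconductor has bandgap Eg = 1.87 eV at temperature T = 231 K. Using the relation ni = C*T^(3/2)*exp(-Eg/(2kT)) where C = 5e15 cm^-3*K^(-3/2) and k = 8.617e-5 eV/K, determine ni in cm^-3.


Step 1: Compute kT = 8.617e-5 * 231 = 0.01990527 eV
Step 2: Exponent = -Eg/(2kT) = -1.87/(2*0.01990527) = -46.97249
Step 3: T^(3/2) = 231^1.5 = 3510.90
Step 4: ni = 5e15 * 3510.90 * exp(-46.97249) = 6.99e-02 cm^-3

6.99e-02


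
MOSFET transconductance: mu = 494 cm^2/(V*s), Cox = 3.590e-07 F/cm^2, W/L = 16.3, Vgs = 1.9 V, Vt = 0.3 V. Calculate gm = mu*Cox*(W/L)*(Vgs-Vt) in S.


Step 1: Vov = Vgs - Vt = 1.9 - 0.3 = 1.6 V
Step 2: gm = mu * Cox * (W/L) * Vov
Step 3: gm = 494 * 3.590e-07 * 16.3 * 1.6 = 4.63e-03 S

4.63e-03


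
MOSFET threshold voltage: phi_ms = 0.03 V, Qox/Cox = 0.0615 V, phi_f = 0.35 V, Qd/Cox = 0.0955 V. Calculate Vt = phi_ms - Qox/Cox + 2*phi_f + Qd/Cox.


Step 1: Vt = phi_ms - Qox/Cox + 2*phi_f + Qd/Cox
Step 2: Vt = 0.03 - 0.0615 + 2*0.35 + 0.0955
Step 3: Vt = 0.03 - 0.0615 + 0.7 + 0.0955
Step 4: Vt = 0.764 V

0.764


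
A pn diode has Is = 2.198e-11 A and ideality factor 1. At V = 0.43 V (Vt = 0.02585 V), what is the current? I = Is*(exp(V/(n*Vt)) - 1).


Step 1: V/(n*Vt) = 0.43/(1*0.02585) = 16.6344
Step 2: exp(16.6344) = 1.6758e+07
Step 3: I = 2.198e-11 * (1.6758e+07 - 1) = 3.68e-04 A

3.68e-04


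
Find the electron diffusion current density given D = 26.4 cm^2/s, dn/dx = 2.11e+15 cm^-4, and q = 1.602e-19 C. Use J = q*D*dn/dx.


Step 1: J = q * D * (dn/dx)
Step 2: J = 1.602e-19 * 26.4 * 2.11e+15
Step 3: J = 8.92e-03 A/cm^2

8.92e-03


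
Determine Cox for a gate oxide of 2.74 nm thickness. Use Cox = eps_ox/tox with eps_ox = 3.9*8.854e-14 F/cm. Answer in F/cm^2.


Step 1: eps_ox = 3.9 * 8.854e-14 = 3.45306e-13 F/cm
Step 2: tox in cm = 2.74 nm * 1e-7 = 2.7400e-07 cm
Step 3: Cox = 3.45306e-13 / 2.7400e-07 = 1.26e-06 F/cm^2

1.26e-06


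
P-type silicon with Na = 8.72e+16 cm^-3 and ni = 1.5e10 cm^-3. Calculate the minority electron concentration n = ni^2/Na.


Step 1: Majority hole concentration p ≈ Na = 8.72e+16 cm^-3
Step 2: n = ni^2 / Na = (1.5e10)^2 / 8.72e+16
Step 3: n = 2.58e+03 cm^-3

2.58e+03


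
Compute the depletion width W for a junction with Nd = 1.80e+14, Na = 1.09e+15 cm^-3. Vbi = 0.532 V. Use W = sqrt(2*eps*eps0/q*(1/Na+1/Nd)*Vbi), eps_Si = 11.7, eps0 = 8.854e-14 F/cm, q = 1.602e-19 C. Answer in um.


Step 1: 1/Na + 1/Nd = 1/1.09e+15 + 1/1.80e+14 = 6.47299e-15
Step 2: 2*eps*eps0/q = 2*11.7*8.854e-14/1.602e-19 = 1.293281e+07
Step 3: W^2 = 1.293281e+07 * 6.47299e-15 * 0.532 = 4.45358e-08
Step 4: W = sqrt(4.45358e-08) = 2.110e-04 cm = 2.11 um

2.11
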